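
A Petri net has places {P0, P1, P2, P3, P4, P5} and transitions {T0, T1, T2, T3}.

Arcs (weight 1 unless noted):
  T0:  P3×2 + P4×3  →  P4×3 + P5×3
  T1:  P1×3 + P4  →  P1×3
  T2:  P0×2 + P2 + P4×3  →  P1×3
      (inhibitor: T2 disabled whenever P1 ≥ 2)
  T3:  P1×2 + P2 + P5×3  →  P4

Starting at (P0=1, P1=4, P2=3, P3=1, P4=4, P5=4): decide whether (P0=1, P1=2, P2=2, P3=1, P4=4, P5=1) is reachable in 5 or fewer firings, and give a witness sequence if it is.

step 1: fire T1:  (P0=1, P1=4, P2=3, P3=1, P4=4, P5=4) → (P0=1, P1=4, P2=3, P3=1, P4=3, P5=4)
step 2: fire T3:  (P0=1, P1=4, P2=3, P3=1, P4=3, P5=4) → (P0=1, P1=2, P2=2, P3=1, P4=4, P5=1)

YES — reachable via ⟨T1, T3⟩ (2 firings)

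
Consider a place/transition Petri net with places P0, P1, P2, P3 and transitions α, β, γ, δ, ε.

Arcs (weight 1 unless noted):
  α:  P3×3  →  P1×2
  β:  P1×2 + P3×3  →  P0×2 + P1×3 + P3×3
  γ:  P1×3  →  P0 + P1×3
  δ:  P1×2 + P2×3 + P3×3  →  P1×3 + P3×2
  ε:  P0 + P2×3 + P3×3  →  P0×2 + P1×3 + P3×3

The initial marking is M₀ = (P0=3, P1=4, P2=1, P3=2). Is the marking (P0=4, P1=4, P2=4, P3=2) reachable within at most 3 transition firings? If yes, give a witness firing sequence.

NO — not reachable within 3 firings

depth 0: 1 marking
depth 1: 2 markings reached so far
depth 2: 3 markings reached so far
depth 3: 4 markings reached so far
target is not among the 4 markings reachable within 3 steps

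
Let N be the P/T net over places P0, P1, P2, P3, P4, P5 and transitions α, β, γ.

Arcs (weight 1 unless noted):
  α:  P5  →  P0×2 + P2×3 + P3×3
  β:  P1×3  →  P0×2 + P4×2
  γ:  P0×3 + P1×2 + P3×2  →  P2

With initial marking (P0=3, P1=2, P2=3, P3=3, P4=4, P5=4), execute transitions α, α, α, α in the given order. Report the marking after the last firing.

(P0=11, P1=2, P2=15, P3=15, P4=4, P5=0)

step 1: fire α:  (P0=3, P1=2, P2=3, P3=3, P4=4, P5=4) → (P0=5, P1=2, P2=6, P3=6, P4=4, P5=3)
step 2: fire α:  (P0=5, P1=2, P2=6, P3=6, P4=4, P5=3) → (P0=7, P1=2, P2=9, P3=9, P4=4, P5=2)
step 3: fire α:  (P0=7, P1=2, P2=9, P3=9, P4=4, P5=2) → (P0=9, P1=2, P2=12, P3=12, P4=4, P5=1)
step 4: fire α:  (P0=9, P1=2, P2=12, P3=12, P4=4, P5=1) → (P0=11, P1=2, P2=15, P3=15, P4=4, P5=0)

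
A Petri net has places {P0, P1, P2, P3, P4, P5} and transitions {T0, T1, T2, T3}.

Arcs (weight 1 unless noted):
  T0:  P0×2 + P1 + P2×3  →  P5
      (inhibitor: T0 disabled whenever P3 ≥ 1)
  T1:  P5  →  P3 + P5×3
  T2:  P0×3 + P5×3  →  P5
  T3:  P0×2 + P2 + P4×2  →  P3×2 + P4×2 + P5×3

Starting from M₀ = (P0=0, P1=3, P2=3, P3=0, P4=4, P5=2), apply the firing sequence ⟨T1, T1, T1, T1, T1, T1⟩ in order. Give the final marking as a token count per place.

(P0=0, P1=3, P2=3, P3=6, P4=4, P5=14)

step 1: fire T1:  (P0=0, P1=3, P2=3, P3=0, P4=4, P5=2) → (P0=0, P1=3, P2=3, P3=1, P4=4, P5=4)
step 2: fire T1:  (P0=0, P1=3, P2=3, P3=1, P4=4, P5=4) → (P0=0, P1=3, P2=3, P3=2, P4=4, P5=6)
step 3: fire T1:  (P0=0, P1=3, P2=3, P3=2, P4=4, P5=6) → (P0=0, P1=3, P2=3, P3=3, P4=4, P5=8)
step 4: fire T1:  (P0=0, P1=3, P2=3, P3=3, P4=4, P5=8) → (P0=0, P1=3, P2=3, P3=4, P4=4, P5=10)
step 5: fire T1:  (P0=0, P1=3, P2=3, P3=4, P4=4, P5=10) → (P0=0, P1=3, P2=3, P3=5, P4=4, P5=12)
step 6: fire T1:  (P0=0, P1=3, P2=3, P3=5, P4=4, P5=12) → (P0=0, P1=3, P2=3, P3=6, P4=4, P5=14)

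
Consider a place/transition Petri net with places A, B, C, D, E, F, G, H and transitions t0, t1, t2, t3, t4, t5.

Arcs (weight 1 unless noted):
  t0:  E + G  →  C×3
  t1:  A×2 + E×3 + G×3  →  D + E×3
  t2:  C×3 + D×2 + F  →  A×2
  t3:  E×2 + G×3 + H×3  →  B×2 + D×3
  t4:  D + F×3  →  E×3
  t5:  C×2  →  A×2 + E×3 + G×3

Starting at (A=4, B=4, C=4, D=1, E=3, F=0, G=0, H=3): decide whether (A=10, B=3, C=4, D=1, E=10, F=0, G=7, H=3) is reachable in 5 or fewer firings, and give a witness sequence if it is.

NO — not reachable within 5 firings

depth 0: 1 marking
depth 1: 2 markings reached so far
depth 2: 6 markings reached so far
depth 3: 10 markings reached so far
depth 4: 17 markings reached so far
depth 5: 23 markings reached so far
target is not among the 23 markings reachable within 5 steps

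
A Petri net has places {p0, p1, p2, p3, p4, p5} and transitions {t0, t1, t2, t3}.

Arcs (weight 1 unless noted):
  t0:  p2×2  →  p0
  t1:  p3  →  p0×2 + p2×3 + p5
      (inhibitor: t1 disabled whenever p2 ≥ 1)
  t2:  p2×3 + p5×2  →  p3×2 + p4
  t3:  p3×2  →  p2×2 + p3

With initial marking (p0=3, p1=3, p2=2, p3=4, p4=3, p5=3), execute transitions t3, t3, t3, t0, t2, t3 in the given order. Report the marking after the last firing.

step 1: fire t3:  (p0=3, p1=3, p2=2, p3=4, p4=3, p5=3) → (p0=3, p1=3, p2=4, p3=3, p4=3, p5=3)
step 2: fire t3:  (p0=3, p1=3, p2=4, p3=3, p4=3, p5=3) → (p0=3, p1=3, p2=6, p3=2, p4=3, p5=3)
step 3: fire t3:  (p0=3, p1=3, p2=6, p3=2, p4=3, p5=3) → (p0=3, p1=3, p2=8, p3=1, p4=3, p5=3)
step 4: fire t0:  (p0=3, p1=3, p2=8, p3=1, p4=3, p5=3) → (p0=4, p1=3, p2=6, p3=1, p4=3, p5=3)
step 5: fire t2:  (p0=4, p1=3, p2=6, p3=1, p4=3, p5=3) → (p0=4, p1=3, p2=3, p3=3, p4=4, p5=1)
step 6: fire t3:  (p0=4, p1=3, p2=3, p3=3, p4=4, p5=1) → (p0=4, p1=3, p2=5, p3=2, p4=4, p5=1)

(p0=4, p1=3, p2=5, p3=2, p4=4, p5=1)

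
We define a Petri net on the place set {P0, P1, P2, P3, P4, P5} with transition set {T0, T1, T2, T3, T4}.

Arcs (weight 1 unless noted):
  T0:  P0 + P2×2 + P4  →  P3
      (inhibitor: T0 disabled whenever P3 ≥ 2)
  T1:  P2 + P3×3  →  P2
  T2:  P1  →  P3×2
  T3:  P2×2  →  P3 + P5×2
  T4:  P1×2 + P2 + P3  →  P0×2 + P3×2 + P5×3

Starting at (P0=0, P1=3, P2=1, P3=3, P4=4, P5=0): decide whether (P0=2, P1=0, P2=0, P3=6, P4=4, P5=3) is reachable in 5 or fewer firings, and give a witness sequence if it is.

YES — reachable via ⟨T2, T4⟩ (2 firings)

step 1: fire T2:  (P0=0, P1=3, P2=1, P3=3, P4=4, P5=0) → (P0=0, P1=2, P2=1, P3=5, P4=4, P5=0)
step 2: fire T4:  (P0=0, P1=2, P2=1, P3=5, P4=4, P5=0) → (P0=2, P1=0, P2=0, P3=6, P4=4, P5=3)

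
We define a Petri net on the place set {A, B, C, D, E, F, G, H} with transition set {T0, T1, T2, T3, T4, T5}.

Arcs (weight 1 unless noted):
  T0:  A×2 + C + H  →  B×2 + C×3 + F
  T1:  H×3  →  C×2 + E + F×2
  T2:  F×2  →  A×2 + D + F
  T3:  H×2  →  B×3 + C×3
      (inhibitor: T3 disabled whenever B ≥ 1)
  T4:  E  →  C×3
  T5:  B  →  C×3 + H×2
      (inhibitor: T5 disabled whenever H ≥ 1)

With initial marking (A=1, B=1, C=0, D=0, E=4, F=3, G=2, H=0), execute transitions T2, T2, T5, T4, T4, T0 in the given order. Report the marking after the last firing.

(A=3, B=2, C=11, D=2, E=2, F=2, G=2, H=1)

step 1: fire T2:  (A=1, B=1, C=0, D=0, E=4, F=3, G=2, H=0) → (A=3, B=1, C=0, D=1, E=4, F=2, G=2, H=0)
step 2: fire T2:  (A=3, B=1, C=0, D=1, E=4, F=2, G=2, H=0) → (A=5, B=1, C=0, D=2, E=4, F=1, G=2, H=0)
step 3: fire T5:  (A=5, B=1, C=0, D=2, E=4, F=1, G=2, H=0) → (A=5, B=0, C=3, D=2, E=4, F=1, G=2, H=2)
step 4: fire T4:  (A=5, B=0, C=3, D=2, E=4, F=1, G=2, H=2) → (A=5, B=0, C=6, D=2, E=3, F=1, G=2, H=2)
step 5: fire T4:  (A=5, B=0, C=6, D=2, E=3, F=1, G=2, H=2) → (A=5, B=0, C=9, D=2, E=2, F=1, G=2, H=2)
step 6: fire T0:  (A=5, B=0, C=9, D=2, E=2, F=1, G=2, H=2) → (A=3, B=2, C=11, D=2, E=2, F=2, G=2, H=1)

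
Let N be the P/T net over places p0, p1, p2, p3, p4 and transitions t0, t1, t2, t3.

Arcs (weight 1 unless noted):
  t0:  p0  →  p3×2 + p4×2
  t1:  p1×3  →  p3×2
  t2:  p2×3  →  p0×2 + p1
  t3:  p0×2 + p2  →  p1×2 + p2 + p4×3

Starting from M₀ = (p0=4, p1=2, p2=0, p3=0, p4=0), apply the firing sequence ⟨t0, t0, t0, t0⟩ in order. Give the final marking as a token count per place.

(p0=0, p1=2, p2=0, p3=8, p4=8)

step 1: fire t0:  (p0=4, p1=2, p2=0, p3=0, p4=0) → (p0=3, p1=2, p2=0, p3=2, p4=2)
step 2: fire t0:  (p0=3, p1=2, p2=0, p3=2, p4=2) → (p0=2, p1=2, p2=0, p3=4, p4=4)
step 3: fire t0:  (p0=2, p1=2, p2=0, p3=4, p4=4) → (p0=1, p1=2, p2=0, p3=6, p4=6)
step 4: fire t0:  (p0=1, p1=2, p2=0, p3=6, p4=6) → (p0=0, p1=2, p2=0, p3=8, p4=8)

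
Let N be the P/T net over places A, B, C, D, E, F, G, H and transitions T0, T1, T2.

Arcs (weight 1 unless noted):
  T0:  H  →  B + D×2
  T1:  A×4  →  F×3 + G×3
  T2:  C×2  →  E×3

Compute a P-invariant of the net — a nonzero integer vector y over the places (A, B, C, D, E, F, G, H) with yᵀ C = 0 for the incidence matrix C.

y = (A:0, B:2, C:0, D:-1, E:0, F:0, G:0, H:0)

Incidence matrix C (rows=places, cols=transitions):
       T0   T1   T2
    A   0   -4    0
    B   1    0    0
    C   0    0   -2
    D   2    0    0
    E   0    0    3
    F   0    3    0
    G   0    3    0
    H  -1    0    0

Candidate y = [0, 2, 0, -1, 0, 0, 0, 0]; check y·C column-wise:
  col T0: 2·1 + -1·2 + 0·-1 = 0
  col T1: 0·-4 + 2·0 + -1·0 + 0·3 + 0·3 = 0
  col T2: 2·0 + 0·-2 + -1·0 + 0·3 = 0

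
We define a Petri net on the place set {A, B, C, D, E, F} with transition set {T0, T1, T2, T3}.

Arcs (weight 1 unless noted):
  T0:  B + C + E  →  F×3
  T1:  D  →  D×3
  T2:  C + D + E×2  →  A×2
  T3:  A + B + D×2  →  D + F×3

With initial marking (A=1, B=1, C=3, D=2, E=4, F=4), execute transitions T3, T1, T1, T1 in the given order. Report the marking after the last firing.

step 1: fire T3:  (A=1, B=1, C=3, D=2, E=4, F=4) → (A=0, B=0, C=3, D=1, E=4, F=7)
step 2: fire T1:  (A=0, B=0, C=3, D=1, E=4, F=7) → (A=0, B=0, C=3, D=3, E=4, F=7)
step 3: fire T1:  (A=0, B=0, C=3, D=3, E=4, F=7) → (A=0, B=0, C=3, D=5, E=4, F=7)
step 4: fire T1:  (A=0, B=0, C=3, D=5, E=4, F=7) → (A=0, B=0, C=3, D=7, E=4, F=7)

(A=0, B=0, C=3, D=7, E=4, F=7)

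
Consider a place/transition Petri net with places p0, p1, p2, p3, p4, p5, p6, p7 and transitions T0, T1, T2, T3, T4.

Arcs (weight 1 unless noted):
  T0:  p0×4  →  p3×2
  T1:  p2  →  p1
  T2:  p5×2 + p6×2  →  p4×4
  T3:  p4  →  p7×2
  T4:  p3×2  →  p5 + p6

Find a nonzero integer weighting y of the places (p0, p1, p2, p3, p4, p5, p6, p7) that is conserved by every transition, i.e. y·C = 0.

y = (p0:0, p1:1, p2:1, p3:0, p4:0, p5:0, p6:0, p7:0)

Incidence matrix C (rows=places, cols=transitions):
       T0   T1   T2   T3   T4
   p0  -4    0    0    0    0
   p1   0    1    0    0    0
   p2   0   -1    0    0    0
   p3   2    0    0    0   -2
   p4   0    0    4   -1    0
   p5   0    0   -2    0    1
   p6   0    0   -2    0    1
   p7   0    0    0    2    0

Candidate y = [0, 1, 1, 0, 0, 0, 0, 0]; check y·C column-wise:
  col T0: 0·-4 + 1·0 + 1·0 + 0·2 = 0
  col T1: 1·1 + 1·-1 = 0
  col T2: 1·0 + 1·0 + 0·4 + 0·-2 + 0·-2 = 0
  col T3: 1·0 + 1·0 + 0·-1 + 0·2 = 0
  col T4: 1·0 + 1·0 + 0·-2 + 0·1 + 0·1 = 0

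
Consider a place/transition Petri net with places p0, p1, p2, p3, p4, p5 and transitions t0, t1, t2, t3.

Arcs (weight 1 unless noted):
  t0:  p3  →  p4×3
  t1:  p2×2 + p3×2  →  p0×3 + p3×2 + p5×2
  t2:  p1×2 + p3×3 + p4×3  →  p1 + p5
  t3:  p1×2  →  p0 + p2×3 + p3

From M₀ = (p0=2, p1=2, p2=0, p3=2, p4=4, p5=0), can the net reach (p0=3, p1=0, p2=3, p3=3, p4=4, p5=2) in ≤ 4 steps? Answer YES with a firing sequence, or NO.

NO — not reachable within 4 firings

depth 0: 1 marking
depth 1: 3 markings reached so far
depth 2: 6 markings reached so far
depth 3: 8 markings reached so far
depth 4: 10 markings reached so far
target is not among the 10 markings reachable within 4 steps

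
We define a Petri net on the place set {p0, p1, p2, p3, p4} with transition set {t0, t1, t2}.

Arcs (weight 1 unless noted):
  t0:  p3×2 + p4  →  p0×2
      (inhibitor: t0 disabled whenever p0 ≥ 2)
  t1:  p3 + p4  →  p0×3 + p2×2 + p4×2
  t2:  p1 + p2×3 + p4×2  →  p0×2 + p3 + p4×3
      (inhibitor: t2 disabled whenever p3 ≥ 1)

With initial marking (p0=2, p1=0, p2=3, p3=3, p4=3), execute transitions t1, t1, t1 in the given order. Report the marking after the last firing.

(p0=11, p1=0, p2=9, p3=0, p4=6)

step 1: fire t1:  (p0=2, p1=0, p2=3, p3=3, p4=3) → (p0=5, p1=0, p2=5, p3=2, p4=4)
step 2: fire t1:  (p0=5, p1=0, p2=5, p3=2, p4=4) → (p0=8, p1=0, p2=7, p3=1, p4=5)
step 3: fire t1:  (p0=8, p1=0, p2=7, p3=1, p4=5) → (p0=11, p1=0, p2=9, p3=0, p4=6)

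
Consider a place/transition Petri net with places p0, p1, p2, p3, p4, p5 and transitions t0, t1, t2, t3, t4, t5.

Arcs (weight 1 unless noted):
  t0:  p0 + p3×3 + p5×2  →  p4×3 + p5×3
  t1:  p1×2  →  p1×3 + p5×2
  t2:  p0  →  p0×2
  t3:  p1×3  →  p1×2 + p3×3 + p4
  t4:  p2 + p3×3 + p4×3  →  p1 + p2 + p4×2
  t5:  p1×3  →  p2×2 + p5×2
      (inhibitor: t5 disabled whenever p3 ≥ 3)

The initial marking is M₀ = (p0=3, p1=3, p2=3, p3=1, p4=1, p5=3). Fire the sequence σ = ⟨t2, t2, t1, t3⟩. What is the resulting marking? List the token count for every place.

(p0=5, p1=3, p2=3, p3=4, p4=2, p5=5)

step 1: fire t2:  (p0=3, p1=3, p2=3, p3=1, p4=1, p5=3) → (p0=4, p1=3, p2=3, p3=1, p4=1, p5=3)
step 2: fire t2:  (p0=4, p1=3, p2=3, p3=1, p4=1, p5=3) → (p0=5, p1=3, p2=3, p3=1, p4=1, p5=3)
step 3: fire t1:  (p0=5, p1=3, p2=3, p3=1, p4=1, p5=3) → (p0=5, p1=4, p2=3, p3=1, p4=1, p5=5)
step 4: fire t3:  (p0=5, p1=4, p2=3, p3=1, p4=1, p5=5) → (p0=5, p1=3, p2=3, p3=4, p4=2, p5=5)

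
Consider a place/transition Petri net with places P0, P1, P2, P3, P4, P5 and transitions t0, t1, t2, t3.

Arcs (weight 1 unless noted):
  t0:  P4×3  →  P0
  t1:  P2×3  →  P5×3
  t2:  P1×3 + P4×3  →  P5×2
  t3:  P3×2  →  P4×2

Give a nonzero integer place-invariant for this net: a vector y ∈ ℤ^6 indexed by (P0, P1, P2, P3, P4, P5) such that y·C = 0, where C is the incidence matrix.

y = (P0:3, P1:-1, P2:0, P3:1, P4:1, P5:0)

Incidence matrix C (rows=places, cols=transitions):
       t0   t1   t2   t3
   P0   1    0    0    0
   P1   0    0   -3    0
   P2   0   -3    0    0
   P3   0    0    0   -2
   P4  -3    0   -3    2
   P5   0    3    2    0

Candidate y = [3, -1, 0, 1, 1, 0]; check y·C column-wise:
  col t0: 3·1 + -1·0 + 1·0 + 1·-3 = 0
  col t1: 3·0 + -1·0 + 0·-3 + 1·0 + 1·0 + 0·3 = 0
  col t2: 3·0 + -1·-3 + 1·0 + 1·-3 + 0·2 = 0
  col t3: 3·0 + -1·0 + 1·-2 + 1·2 = 0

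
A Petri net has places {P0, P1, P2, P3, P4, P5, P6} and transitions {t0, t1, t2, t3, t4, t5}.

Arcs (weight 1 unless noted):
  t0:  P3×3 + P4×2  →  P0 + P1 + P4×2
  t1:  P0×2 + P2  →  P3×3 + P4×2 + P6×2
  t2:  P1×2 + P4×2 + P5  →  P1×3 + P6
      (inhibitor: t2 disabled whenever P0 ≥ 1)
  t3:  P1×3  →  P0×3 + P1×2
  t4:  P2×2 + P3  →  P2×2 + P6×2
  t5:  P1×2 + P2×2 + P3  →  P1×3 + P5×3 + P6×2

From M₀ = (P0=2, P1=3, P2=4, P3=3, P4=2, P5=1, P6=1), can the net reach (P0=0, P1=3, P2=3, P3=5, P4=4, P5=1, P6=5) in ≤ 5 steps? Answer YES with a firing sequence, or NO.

step 1: fire t1:  (P0=2, P1=3, P2=4, P3=3, P4=2, P5=1, P6=1) → (P0=0, P1=3, P2=3, P3=6, P4=4, P5=1, P6=3)
step 2: fire t4:  (P0=0, P1=3, P2=3, P3=6, P4=4, P5=1, P6=3) → (P0=0, P1=3, P2=3, P3=5, P4=4, P5=1, P6=5)

YES — reachable via ⟨t1, t4⟩ (2 firings)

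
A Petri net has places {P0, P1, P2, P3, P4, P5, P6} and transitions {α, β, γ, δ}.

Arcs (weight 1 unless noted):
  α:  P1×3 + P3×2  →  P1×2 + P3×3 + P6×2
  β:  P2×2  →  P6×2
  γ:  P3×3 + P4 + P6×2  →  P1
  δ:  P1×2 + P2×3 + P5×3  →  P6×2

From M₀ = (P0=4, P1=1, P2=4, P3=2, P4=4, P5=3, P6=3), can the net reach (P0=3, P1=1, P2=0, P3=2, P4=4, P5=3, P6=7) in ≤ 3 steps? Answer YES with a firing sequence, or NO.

NO — not reachable within 3 firings

depth 0: 1 marking
depth 1: 2 markings reached so far
depth 2: 3 markings reached so far
depth 3: 3 markings reached so far
(frontier empty at depth 3; search complete)
target is not among the 3 markings reachable within 3 steps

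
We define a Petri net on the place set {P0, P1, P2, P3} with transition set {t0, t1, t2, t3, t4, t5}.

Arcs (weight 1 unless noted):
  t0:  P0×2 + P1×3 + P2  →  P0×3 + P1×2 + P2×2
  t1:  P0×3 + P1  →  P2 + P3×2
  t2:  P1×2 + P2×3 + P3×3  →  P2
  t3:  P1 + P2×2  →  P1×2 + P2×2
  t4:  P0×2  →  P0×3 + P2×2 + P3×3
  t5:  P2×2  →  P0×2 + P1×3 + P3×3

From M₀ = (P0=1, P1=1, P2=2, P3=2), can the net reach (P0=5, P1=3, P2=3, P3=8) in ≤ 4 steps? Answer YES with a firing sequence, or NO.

step 1: fire t5:  (P0=1, P1=1, P2=2, P3=2) → (P0=3, P1=4, P2=0, P3=5)
step 2: fire t4:  (P0=3, P1=4, P2=0, P3=5) → (P0=4, P1=4, P2=2, P3=8)
step 3: fire t0:  (P0=4, P1=4, P2=2, P3=8) → (P0=5, P1=3, P2=3, P3=8)

YES — reachable via ⟨t5, t4, t0⟩ (3 firings)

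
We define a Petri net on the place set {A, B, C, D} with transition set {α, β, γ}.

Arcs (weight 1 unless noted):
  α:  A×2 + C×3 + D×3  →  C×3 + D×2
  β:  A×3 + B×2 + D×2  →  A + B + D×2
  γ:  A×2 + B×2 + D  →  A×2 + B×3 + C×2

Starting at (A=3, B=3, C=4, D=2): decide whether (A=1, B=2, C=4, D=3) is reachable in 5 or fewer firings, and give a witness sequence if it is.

depth 0: 1 marking
depth 1: 3 markings reached so far
depth 2: 4 markings reached so far
depth 3: 4 markings reached so far
(frontier empty at depth 3; search complete)
target is not among the 4 markings reachable within 5 steps

NO — not reachable within 5 firings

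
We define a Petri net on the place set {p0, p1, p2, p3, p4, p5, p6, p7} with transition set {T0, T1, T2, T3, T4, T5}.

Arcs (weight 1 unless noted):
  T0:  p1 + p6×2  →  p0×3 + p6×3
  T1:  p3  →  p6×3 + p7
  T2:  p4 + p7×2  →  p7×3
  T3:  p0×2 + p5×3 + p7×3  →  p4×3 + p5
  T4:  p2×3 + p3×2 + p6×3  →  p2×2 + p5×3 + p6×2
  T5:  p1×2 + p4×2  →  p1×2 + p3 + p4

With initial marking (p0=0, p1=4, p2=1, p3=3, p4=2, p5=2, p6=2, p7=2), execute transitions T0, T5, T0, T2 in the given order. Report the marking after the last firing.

step 1: fire T0:  (p0=0, p1=4, p2=1, p3=3, p4=2, p5=2, p6=2, p7=2) → (p0=3, p1=3, p2=1, p3=3, p4=2, p5=2, p6=3, p7=2)
step 2: fire T5:  (p0=3, p1=3, p2=1, p3=3, p4=2, p5=2, p6=3, p7=2) → (p0=3, p1=3, p2=1, p3=4, p4=1, p5=2, p6=3, p7=2)
step 3: fire T0:  (p0=3, p1=3, p2=1, p3=4, p4=1, p5=2, p6=3, p7=2) → (p0=6, p1=2, p2=1, p3=4, p4=1, p5=2, p6=4, p7=2)
step 4: fire T2:  (p0=6, p1=2, p2=1, p3=4, p4=1, p5=2, p6=4, p7=2) → (p0=6, p1=2, p2=1, p3=4, p4=0, p5=2, p6=4, p7=3)

(p0=6, p1=2, p2=1, p3=4, p4=0, p5=2, p6=4, p7=3)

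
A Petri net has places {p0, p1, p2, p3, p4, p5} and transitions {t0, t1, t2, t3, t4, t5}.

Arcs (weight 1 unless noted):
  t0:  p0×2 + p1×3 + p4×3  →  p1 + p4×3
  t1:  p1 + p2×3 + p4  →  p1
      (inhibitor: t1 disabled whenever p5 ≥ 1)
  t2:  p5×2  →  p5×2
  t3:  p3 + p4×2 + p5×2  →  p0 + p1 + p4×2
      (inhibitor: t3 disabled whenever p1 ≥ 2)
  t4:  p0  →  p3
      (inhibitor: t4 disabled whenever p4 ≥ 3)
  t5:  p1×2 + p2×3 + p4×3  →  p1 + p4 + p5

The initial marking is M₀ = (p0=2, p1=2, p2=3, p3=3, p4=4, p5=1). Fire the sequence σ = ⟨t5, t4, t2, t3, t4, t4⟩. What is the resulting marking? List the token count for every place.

(p0=0, p1=2, p2=0, p3=5, p4=2, p5=0)

step 1: fire t5:  (p0=2, p1=2, p2=3, p3=3, p4=4, p5=1) → (p0=2, p1=1, p2=0, p3=3, p4=2, p5=2)
step 2: fire t4:  (p0=2, p1=1, p2=0, p3=3, p4=2, p5=2) → (p0=1, p1=1, p2=0, p3=4, p4=2, p5=2)
step 3: fire t2:  (p0=1, p1=1, p2=0, p3=4, p4=2, p5=2) → (p0=1, p1=1, p2=0, p3=4, p4=2, p5=2)
step 4: fire t3:  (p0=1, p1=1, p2=0, p3=4, p4=2, p5=2) → (p0=2, p1=2, p2=0, p3=3, p4=2, p5=0)
step 5: fire t4:  (p0=2, p1=2, p2=0, p3=3, p4=2, p5=0) → (p0=1, p1=2, p2=0, p3=4, p4=2, p5=0)
step 6: fire t4:  (p0=1, p1=2, p2=0, p3=4, p4=2, p5=0) → (p0=0, p1=2, p2=0, p3=5, p4=2, p5=0)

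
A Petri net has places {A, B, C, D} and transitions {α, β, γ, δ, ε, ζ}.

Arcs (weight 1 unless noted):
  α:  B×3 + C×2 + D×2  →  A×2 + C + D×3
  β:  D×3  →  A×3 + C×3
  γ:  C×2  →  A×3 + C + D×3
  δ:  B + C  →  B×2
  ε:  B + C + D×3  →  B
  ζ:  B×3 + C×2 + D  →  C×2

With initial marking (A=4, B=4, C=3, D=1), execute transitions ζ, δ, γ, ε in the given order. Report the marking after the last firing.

(A=7, B=2, C=0, D=0)

step 1: fire ζ:  (A=4, B=4, C=3, D=1) → (A=4, B=1, C=3, D=0)
step 2: fire δ:  (A=4, B=1, C=3, D=0) → (A=4, B=2, C=2, D=0)
step 3: fire γ:  (A=4, B=2, C=2, D=0) → (A=7, B=2, C=1, D=3)
step 4: fire ε:  (A=7, B=2, C=1, D=3) → (A=7, B=2, C=0, D=0)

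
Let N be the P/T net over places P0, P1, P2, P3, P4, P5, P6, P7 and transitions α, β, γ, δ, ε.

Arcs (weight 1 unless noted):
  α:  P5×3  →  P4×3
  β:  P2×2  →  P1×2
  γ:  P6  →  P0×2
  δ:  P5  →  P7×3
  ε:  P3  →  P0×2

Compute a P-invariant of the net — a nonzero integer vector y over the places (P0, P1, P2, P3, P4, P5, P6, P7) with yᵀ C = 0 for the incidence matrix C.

Incidence matrix C (rows=places, cols=transitions):
        α    β    γ    δ    ε
   P0   0    0    2    0    2
   P1   0    2    0    0    0
   P2   0   -2    0    0    0
   P3   0    0    0    0   -1
   P4   3    0    0    0    0
   P5  -3    0    0   -1    0
   P6   0    0   -1    0    0
   P7   0    0    0    3    0

Candidate y = [0, 1, 1, 0, 0, 0, 0, 0]; check y·C column-wise:
  col α: 1·0 + 1·0 + 0·3 + 0·-3 = 0
  col β: 1·2 + 1·-2 = 0
  col γ: 0·2 + 1·0 + 1·0 + 0·-1 = 0
  col δ: 1·0 + 1·0 + 0·-1 + 0·3 = 0
  col ε: 0·2 + 1·0 + 1·0 + 0·-1 = 0

y = (P0:0, P1:1, P2:1, P3:0, P4:0, P5:0, P6:0, P7:0)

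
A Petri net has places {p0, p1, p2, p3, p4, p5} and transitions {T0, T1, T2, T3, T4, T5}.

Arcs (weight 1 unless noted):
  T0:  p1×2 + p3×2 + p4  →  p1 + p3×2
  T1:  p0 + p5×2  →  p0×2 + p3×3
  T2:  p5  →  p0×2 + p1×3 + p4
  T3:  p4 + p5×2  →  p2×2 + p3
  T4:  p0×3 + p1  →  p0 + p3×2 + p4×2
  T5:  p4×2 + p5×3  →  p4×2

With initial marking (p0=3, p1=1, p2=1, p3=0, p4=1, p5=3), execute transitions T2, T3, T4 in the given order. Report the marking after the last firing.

(p0=3, p1=3, p2=3, p3=3, p4=3, p5=0)

step 1: fire T2:  (p0=3, p1=1, p2=1, p3=0, p4=1, p5=3) → (p0=5, p1=4, p2=1, p3=0, p4=2, p5=2)
step 2: fire T3:  (p0=5, p1=4, p2=1, p3=0, p4=2, p5=2) → (p0=5, p1=4, p2=3, p3=1, p4=1, p5=0)
step 3: fire T4:  (p0=5, p1=4, p2=3, p3=1, p4=1, p5=0) → (p0=3, p1=3, p2=3, p3=3, p4=3, p5=0)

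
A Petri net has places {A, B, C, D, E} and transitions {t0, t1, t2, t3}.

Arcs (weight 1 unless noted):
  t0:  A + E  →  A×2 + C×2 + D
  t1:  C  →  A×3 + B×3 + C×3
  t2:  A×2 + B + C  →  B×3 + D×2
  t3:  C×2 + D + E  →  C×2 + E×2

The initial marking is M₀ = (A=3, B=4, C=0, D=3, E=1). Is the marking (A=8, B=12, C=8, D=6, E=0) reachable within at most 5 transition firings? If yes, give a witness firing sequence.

depth 0: 1 marking
depth 1: 2 markings reached so far
depth 2: 4 markings reached so far
depth 3: 7 markings reached so far
depth 4: 10 markings reached so far
depth 5: 14 markings reached so far
target is not among the 14 markings reachable within 5 steps

NO — not reachable within 5 firings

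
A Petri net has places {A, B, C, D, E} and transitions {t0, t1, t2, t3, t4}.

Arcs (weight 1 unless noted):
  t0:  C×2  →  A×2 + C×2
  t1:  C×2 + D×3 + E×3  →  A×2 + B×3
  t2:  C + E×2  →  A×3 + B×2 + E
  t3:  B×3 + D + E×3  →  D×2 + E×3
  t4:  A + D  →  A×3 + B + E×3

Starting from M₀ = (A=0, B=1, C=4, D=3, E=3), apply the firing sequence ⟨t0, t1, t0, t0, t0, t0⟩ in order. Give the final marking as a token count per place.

(A=12, B=4, C=2, D=0, E=0)

step 1: fire t0:  (A=0, B=1, C=4, D=3, E=3) → (A=2, B=1, C=4, D=3, E=3)
step 2: fire t1:  (A=2, B=1, C=4, D=3, E=3) → (A=4, B=4, C=2, D=0, E=0)
step 3: fire t0:  (A=4, B=4, C=2, D=0, E=0) → (A=6, B=4, C=2, D=0, E=0)
step 4: fire t0:  (A=6, B=4, C=2, D=0, E=0) → (A=8, B=4, C=2, D=0, E=0)
step 5: fire t0:  (A=8, B=4, C=2, D=0, E=0) → (A=10, B=4, C=2, D=0, E=0)
step 6: fire t0:  (A=10, B=4, C=2, D=0, E=0) → (A=12, B=4, C=2, D=0, E=0)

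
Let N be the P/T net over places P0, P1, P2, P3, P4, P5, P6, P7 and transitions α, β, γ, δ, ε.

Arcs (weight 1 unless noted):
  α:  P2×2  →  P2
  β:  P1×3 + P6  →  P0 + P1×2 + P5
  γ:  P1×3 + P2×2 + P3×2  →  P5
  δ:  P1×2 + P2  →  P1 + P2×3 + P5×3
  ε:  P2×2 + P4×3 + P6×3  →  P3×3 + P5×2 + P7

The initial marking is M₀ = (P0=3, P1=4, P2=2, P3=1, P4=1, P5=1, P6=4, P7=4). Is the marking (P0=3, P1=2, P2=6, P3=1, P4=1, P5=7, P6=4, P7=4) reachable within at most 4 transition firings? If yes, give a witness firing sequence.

YES — reachable via ⟨δ, δ⟩ (2 firings)

step 1: fire δ:  (P0=3, P1=4, P2=2, P3=1, P4=1, P5=1, P6=4, P7=4) → (P0=3, P1=3, P2=4, P3=1, P4=1, P5=4, P6=4, P7=4)
step 2: fire δ:  (P0=3, P1=3, P2=4, P3=1, P4=1, P5=4, P6=4, P7=4) → (P0=3, P1=2, P2=6, P3=1, P4=1, P5=7, P6=4, P7=4)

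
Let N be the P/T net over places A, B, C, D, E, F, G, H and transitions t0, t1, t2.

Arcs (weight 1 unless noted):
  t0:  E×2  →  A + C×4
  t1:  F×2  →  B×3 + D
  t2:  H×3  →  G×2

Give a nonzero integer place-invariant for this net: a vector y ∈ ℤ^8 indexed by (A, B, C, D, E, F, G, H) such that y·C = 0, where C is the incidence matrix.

Incidence matrix C (rows=places, cols=transitions):
       t0   t1   t2
    A   1    0    0
    B   0    3    0
    C   4    0    0
    D   0    1    0
    E  -2    0    0
    F   0   -2    0
    G   0    0    2
    H   0    0   -3

Candidate y = [4, 0, -1, 0, 0, 0, 0, 0]; check y·C column-wise:
  col t0: 4·1 + -1·4 + 0·-2 = 0
  col t1: 4·0 + 0·3 + -1·0 + 0·1 + 0·-2 = 0
  col t2: 4·0 + -1·0 + 0·2 + 0·-3 = 0

y = (A:4, B:0, C:-1, D:0, E:0, F:0, G:0, H:0)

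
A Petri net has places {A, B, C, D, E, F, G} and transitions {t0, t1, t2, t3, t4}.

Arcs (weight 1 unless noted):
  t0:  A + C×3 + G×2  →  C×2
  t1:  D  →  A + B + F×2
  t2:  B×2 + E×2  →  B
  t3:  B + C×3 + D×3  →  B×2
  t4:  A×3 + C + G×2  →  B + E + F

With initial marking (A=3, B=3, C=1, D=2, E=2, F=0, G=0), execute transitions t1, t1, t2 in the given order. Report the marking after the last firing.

(A=5, B=4, C=1, D=0, E=0, F=4, G=0)

step 1: fire t1:  (A=3, B=3, C=1, D=2, E=2, F=0, G=0) → (A=4, B=4, C=1, D=1, E=2, F=2, G=0)
step 2: fire t1:  (A=4, B=4, C=1, D=1, E=2, F=2, G=0) → (A=5, B=5, C=1, D=0, E=2, F=4, G=0)
step 3: fire t2:  (A=5, B=5, C=1, D=0, E=2, F=4, G=0) → (A=5, B=4, C=1, D=0, E=0, F=4, G=0)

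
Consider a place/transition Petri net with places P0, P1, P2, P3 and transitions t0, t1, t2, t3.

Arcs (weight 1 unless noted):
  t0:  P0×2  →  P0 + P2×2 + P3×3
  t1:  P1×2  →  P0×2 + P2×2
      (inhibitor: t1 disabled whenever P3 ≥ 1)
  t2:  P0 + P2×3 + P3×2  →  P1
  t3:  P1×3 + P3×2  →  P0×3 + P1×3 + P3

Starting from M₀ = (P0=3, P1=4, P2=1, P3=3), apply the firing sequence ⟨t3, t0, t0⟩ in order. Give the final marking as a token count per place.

step 1: fire t3:  (P0=3, P1=4, P2=1, P3=3) → (P0=6, P1=4, P2=1, P3=2)
step 2: fire t0:  (P0=6, P1=4, P2=1, P3=2) → (P0=5, P1=4, P2=3, P3=5)
step 3: fire t0:  (P0=5, P1=4, P2=3, P3=5) → (P0=4, P1=4, P2=5, P3=8)

(P0=4, P1=4, P2=5, P3=8)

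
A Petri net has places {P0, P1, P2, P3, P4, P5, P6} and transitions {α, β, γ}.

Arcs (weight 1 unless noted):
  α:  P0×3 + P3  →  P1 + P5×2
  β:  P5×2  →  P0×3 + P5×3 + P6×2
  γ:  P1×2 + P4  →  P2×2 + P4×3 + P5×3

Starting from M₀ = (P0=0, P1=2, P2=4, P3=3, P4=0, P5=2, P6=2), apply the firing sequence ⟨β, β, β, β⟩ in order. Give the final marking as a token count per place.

step 1: fire β:  (P0=0, P1=2, P2=4, P3=3, P4=0, P5=2, P6=2) → (P0=3, P1=2, P2=4, P3=3, P4=0, P5=3, P6=4)
step 2: fire β:  (P0=3, P1=2, P2=4, P3=3, P4=0, P5=3, P6=4) → (P0=6, P1=2, P2=4, P3=3, P4=0, P5=4, P6=6)
step 3: fire β:  (P0=6, P1=2, P2=4, P3=3, P4=0, P5=4, P6=6) → (P0=9, P1=2, P2=4, P3=3, P4=0, P5=5, P6=8)
step 4: fire β:  (P0=9, P1=2, P2=4, P3=3, P4=0, P5=5, P6=8) → (P0=12, P1=2, P2=4, P3=3, P4=0, P5=6, P6=10)

(P0=12, P1=2, P2=4, P3=3, P4=0, P5=6, P6=10)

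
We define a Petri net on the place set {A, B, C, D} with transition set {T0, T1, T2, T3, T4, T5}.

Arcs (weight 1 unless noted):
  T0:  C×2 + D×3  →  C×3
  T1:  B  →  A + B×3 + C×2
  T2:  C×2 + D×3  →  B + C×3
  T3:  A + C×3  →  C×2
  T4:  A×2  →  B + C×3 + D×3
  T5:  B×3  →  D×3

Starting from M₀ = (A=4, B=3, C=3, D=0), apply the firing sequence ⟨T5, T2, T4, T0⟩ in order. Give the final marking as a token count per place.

(A=2, B=2, C=8, D=0)

step 1: fire T5:  (A=4, B=3, C=3, D=0) → (A=4, B=0, C=3, D=3)
step 2: fire T2:  (A=4, B=0, C=3, D=3) → (A=4, B=1, C=4, D=0)
step 3: fire T4:  (A=4, B=1, C=4, D=0) → (A=2, B=2, C=7, D=3)
step 4: fire T0:  (A=2, B=2, C=7, D=3) → (A=2, B=2, C=8, D=0)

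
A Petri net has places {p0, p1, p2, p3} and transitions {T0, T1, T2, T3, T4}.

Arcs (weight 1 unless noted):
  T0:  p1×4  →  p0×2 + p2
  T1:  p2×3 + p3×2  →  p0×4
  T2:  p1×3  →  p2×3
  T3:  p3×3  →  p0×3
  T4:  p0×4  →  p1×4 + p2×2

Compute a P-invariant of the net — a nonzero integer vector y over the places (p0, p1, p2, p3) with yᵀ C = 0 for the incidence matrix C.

Incidence matrix C (rows=places, cols=transitions):
       T0   T1   T2   T3   T4
   p0   2    4    0    3   -4
   p1  -4    0   -3    0    4
   p2   1   -3    3    0    2
   p3   0   -2    0   -3    0

Candidate y = [3, 2, 2, 3]; check y·C column-wise:
  col T0: 3·2 + 2·-4 + 2·1 + 3·0 = 0
  col T1: 3·4 + 2·0 + 2·-3 + 3·-2 = 0
  col T2: 3·0 + 2·-3 + 2·3 + 3·0 = 0
  col T3: 3·3 + 2·0 + 2·0 + 3·-3 = 0
  col T4: 3·-4 + 2·4 + 2·2 + 3·0 = 0

y = (p0:3, p1:2, p2:2, p3:3)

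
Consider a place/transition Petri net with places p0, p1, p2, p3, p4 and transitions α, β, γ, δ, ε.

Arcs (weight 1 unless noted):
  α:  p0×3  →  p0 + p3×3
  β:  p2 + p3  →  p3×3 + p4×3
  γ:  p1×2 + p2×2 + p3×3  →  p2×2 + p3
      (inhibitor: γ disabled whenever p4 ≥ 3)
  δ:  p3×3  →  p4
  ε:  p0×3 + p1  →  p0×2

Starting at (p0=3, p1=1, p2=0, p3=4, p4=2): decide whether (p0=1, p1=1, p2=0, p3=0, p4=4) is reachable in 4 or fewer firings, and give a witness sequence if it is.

depth 0: 1 marking
depth 1: 4 markings reached so far
depth 2: 6 markings reached so far
depth 3: 7 markings reached so far
depth 4: 7 markings reached so far
(frontier empty at depth 4; search complete)
target is not among the 7 markings reachable within 4 steps

NO — not reachable within 4 firings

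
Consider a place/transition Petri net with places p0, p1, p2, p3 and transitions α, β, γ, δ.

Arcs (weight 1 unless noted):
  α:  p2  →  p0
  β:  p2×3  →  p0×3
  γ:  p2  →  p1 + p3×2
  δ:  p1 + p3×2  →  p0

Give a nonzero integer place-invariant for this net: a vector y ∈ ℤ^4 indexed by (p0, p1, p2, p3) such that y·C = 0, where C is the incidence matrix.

y = (p0:1, p1:1, p2:1, p3:0)

Incidence matrix C (rows=places, cols=transitions):
        α    β    γ    δ
   p0   1    3    0    1
   p1   0    0    1   -1
   p2  -1   -3   -1    0
   p3   0    0    2   -2

Candidate y = [1, 1, 1, 0]; check y·C column-wise:
  col α: 1·1 + 1·0 + 1·-1 = 0
  col β: 1·3 + 1·0 + 1·-3 = 0
  col γ: 1·0 + 1·1 + 1·-1 + 0·2 = 0
  col δ: 1·1 + 1·-1 + 1·0 + 0·-2 = 0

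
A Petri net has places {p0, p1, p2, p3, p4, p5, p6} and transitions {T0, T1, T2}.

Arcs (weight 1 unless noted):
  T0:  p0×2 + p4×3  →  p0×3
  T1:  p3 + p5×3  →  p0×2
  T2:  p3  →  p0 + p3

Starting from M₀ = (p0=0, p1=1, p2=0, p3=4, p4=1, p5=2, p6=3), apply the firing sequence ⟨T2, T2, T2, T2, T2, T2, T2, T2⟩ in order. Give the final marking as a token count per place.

step 1: fire T2:  (p0=0, p1=1, p2=0, p3=4, p4=1, p5=2, p6=3) → (p0=1, p1=1, p2=0, p3=4, p4=1, p5=2, p6=3)
step 2: fire T2:  (p0=1, p1=1, p2=0, p3=4, p4=1, p5=2, p6=3) → (p0=2, p1=1, p2=0, p3=4, p4=1, p5=2, p6=3)
step 3: fire T2:  (p0=2, p1=1, p2=0, p3=4, p4=1, p5=2, p6=3) → (p0=3, p1=1, p2=0, p3=4, p4=1, p5=2, p6=3)
step 4: fire T2:  (p0=3, p1=1, p2=0, p3=4, p4=1, p5=2, p6=3) → (p0=4, p1=1, p2=0, p3=4, p4=1, p5=2, p6=3)
step 5: fire T2:  (p0=4, p1=1, p2=0, p3=4, p4=1, p5=2, p6=3) → (p0=5, p1=1, p2=0, p3=4, p4=1, p5=2, p6=3)
step 6: fire T2:  (p0=5, p1=1, p2=0, p3=4, p4=1, p5=2, p6=3) → (p0=6, p1=1, p2=0, p3=4, p4=1, p5=2, p6=3)
step 7: fire T2:  (p0=6, p1=1, p2=0, p3=4, p4=1, p5=2, p6=3) → (p0=7, p1=1, p2=0, p3=4, p4=1, p5=2, p6=3)
step 8: fire T2:  (p0=7, p1=1, p2=0, p3=4, p4=1, p5=2, p6=3) → (p0=8, p1=1, p2=0, p3=4, p4=1, p5=2, p6=3)

(p0=8, p1=1, p2=0, p3=4, p4=1, p5=2, p6=3)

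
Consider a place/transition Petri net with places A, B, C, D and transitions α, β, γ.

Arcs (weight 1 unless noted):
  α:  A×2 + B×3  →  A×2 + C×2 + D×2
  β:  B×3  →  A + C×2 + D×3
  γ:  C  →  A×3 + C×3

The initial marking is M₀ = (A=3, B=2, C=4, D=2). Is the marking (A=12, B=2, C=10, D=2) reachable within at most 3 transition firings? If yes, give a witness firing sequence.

step 1: fire γ:  (A=3, B=2, C=4, D=2) → (A=6, B=2, C=6, D=2)
step 2: fire γ:  (A=6, B=2, C=6, D=2) → (A=9, B=2, C=8, D=2)
step 3: fire γ:  (A=9, B=2, C=8, D=2) → (A=12, B=2, C=10, D=2)

YES — reachable via ⟨γ, γ, γ⟩ (3 firings)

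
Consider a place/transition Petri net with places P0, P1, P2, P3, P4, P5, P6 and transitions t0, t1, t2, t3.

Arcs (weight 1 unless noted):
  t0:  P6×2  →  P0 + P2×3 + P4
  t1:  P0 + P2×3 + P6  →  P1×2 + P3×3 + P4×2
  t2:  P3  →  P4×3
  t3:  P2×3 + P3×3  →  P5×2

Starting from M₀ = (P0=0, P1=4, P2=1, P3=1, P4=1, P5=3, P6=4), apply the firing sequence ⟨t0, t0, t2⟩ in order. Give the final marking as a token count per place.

step 1: fire t0:  (P0=0, P1=4, P2=1, P3=1, P4=1, P5=3, P6=4) → (P0=1, P1=4, P2=4, P3=1, P4=2, P5=3, P6=2)
step 2: fire t0:  (P0=1, P1=4, P2=4, P3=1, P4=2, P5=3, P6=2) → (P0=2, P1=4, P2=7, P3=1, P4=3, P5=3, P6=0)
step 3: fire t2:  (P0=2, P1=4, P2=7, P3=1, P4=3, P5=3, P6=0) → (P0=2, P1=4, P2=7, P3=0, P4=6, P5=3, P6=0)

(P0=2, P1=4, P2=7, P3=0, P4=6, P5=3, P6=0)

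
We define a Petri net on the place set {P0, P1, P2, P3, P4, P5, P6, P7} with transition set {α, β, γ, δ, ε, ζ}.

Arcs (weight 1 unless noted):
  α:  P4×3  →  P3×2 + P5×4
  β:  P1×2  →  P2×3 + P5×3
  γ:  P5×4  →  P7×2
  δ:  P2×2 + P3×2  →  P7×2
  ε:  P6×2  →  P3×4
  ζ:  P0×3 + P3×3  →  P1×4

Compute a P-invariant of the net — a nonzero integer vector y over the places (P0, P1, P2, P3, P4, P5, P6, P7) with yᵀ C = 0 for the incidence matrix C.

y = (P0:18, P1:9, P2:6, P3:-6, P4:-4, P5:0, P6:-12, P7:0)

Incidence matrix C (rows=places, cols=transitions):
        α    β    γ    δ    ε    ζ
   P0   0    0    0    0    0   -3
   P1   0   -2    0    0    0    4
   P2   0    3    0   -2    0    0
   P3   2    0    0   -2    4   -3
   P4  -3    0    0    0    0    0
   P5   4    3   -4    0    0    0
   P6   0    0    0    0   -2    0
   P7   0    0    2    2    0    0

Candidate y = [18, 9, 6, -6, -4, 0, -12, 0]; check y·C column-wise:
  col α: 18·0 + 9·0 + 6·0 + -6·2 + -4·-3 + 0·4 + -12·0 = 0
  col β: 18·0 + 9·-2 + 6·3 + -6·0 + -4·0 + 0·3 + -12·0 = 0
  col γ: 18·0 + 9·0 + 6·0 + -6·0 + -4·0 + 0·-4 + -12·0 + 0·2 = 0
  col δ: 18·0 + 9·0 + 6·-2 + -6·-2 + -4·0 + -12·0 + 0·2 = 0
  col ε: 18·0 + 9·0 + 6·0 + -6·4 + -4·0 + -12·-2 = 0
  col ζ: 18·-3 + 9·4 + 6·0 + -6·-3 + -4·0 + -12·0 = 0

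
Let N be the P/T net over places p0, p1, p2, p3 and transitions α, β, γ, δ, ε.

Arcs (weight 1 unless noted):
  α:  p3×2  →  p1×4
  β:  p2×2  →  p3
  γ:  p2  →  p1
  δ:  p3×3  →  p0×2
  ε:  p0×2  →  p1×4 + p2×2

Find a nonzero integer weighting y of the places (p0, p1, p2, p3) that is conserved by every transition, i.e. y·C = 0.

y = (p0:3, p1:1, p2:1, p3:2)

Incidence matrix C (rows=places, cols=transitions):
        α    β    γ    δ    ε
   p0   0    0    0    2   -2
   p1   4    0    1    0    4
   p2   0   -2   -1    0    2
   p3  -2    1    0   -3    0

Candidate y = [3, 1, 1, 2]; check y·C column-wise:
  col α: 3·0 + 1·4 + 1·0 + 2·-2 = 0
  col β: 3·0 + 1·0 + 1·-2 + 2·1 = 0
  col γ: 3·0 + 1·1 + 1·-1 + 2·0 = 0
  col δ: 3·2 + 1·0 + 1·0 + 2·-3 = 0
  col ε: 3·-2 + 1·4 + 1·2 + 2·0 = 0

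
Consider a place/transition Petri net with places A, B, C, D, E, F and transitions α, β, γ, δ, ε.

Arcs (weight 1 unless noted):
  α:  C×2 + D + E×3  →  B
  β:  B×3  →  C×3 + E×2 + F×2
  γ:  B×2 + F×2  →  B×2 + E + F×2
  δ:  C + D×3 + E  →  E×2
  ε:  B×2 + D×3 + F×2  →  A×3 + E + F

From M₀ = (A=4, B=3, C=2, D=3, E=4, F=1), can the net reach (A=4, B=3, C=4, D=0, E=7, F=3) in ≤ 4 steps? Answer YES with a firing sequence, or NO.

depth 0: 1 marking
depth 1: 4 markings reached so far
depth 2: 6 markings reached so far
depth 3: 7 markings reached so far
depth 4: 8 markings reached so far
target is not among the 8 markings reachable within 4 steps

NO — not reachable within 4 firings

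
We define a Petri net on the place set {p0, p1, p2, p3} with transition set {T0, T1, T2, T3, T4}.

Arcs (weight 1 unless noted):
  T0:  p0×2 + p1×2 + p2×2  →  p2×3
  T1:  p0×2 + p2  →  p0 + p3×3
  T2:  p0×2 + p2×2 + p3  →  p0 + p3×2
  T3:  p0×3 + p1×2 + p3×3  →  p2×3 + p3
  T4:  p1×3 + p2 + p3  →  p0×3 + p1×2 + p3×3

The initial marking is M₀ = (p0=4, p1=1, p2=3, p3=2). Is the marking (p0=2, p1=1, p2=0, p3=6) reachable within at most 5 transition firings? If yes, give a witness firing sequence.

YES — reachable via ⟨T1, T2⟩ (2 firings)

step 1: fire T1:  (p0=4, p1=1, p2=3, p3=2) → (p0=3, p1=1, p2=2, p3=5)
step 2: fire T2:  (p0=3, p1=1, p2=2, p3=5) → (p0=2, p1=1, p2=0, p3=6)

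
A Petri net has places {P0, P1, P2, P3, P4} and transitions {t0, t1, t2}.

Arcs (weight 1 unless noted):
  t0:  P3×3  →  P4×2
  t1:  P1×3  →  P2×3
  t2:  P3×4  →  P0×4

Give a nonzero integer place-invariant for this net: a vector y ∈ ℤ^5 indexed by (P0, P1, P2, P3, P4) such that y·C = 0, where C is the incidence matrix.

y = (P0:0, P1:1, P2:1, P3:0, P4:0)

Incidence matrix C (rows=places, cols=transitions):
       t0   t1   t2
   P0   0    0    4
   P1   0   -3    0
   P2   0    3    0
   P3  -3    0   -4
   P4   2    0    0

Candidate y = [0, 1, 1, 0, 0]; check y·C column-wise:
  col t0: 1·0 + 1·0 + 0·-3 + 0·2 = 0
  col t1: 1·-3 + 1·3 = 0
  col t2: 0·4 + 1·0 + 1·0 + 0·-4 = 0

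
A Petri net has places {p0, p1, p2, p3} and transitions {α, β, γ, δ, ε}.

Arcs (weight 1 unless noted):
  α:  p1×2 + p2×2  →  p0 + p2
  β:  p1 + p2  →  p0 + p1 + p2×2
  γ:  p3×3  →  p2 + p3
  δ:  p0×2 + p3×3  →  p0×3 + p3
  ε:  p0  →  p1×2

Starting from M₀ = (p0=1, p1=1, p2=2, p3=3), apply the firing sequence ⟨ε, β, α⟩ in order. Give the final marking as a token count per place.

step 1: fire ε:  (p0=1, p1=1, p2=2, p3=3) → (p0=0, p1=3, p2=2, p3=3)
step 2: fire β:  (p0=0, p1=3, p2=2, p3=3) → (p0=1, p1=3, p2=3, p3=3)
step 3: fire α:  (p0=1, p1=3, p2=3, p3=3) → (p0=2, p1=1, p2=2, p3=3)

(p0=2, p1=1, p2=2, p3=3)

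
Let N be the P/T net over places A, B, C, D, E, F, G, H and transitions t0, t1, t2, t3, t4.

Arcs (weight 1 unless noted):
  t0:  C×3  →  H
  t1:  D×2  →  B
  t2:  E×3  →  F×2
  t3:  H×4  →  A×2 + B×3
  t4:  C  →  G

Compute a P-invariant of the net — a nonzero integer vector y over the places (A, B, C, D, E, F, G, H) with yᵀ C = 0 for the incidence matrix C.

Incidence matrix C (rows=places, cols=transitions):
       t0   t1   t2   t3   t4
    A   0    0    0    2    0
    B   0    1    0    3    0
    C  -3    0    0    0   -1
    D   0   -2    0    0    0
    E   0    0   -3    0    0
    F   0    0    2    0    0
    G   0    0    0    0    1
    H   1    0    0   -4    0

Candidate y = [3, -2, 0, -1, 0, 0, 0, 0]; check y·C column-wise:
  col t0: 3·0 + -2·0 + 0·-3 + -1·0 + 0·1 = 0
  col t1: 3·0 + -2·1 + -1·-2 = 0
  col t2: 3·0 + -2·0 + -1·0 + 0·-3 + 0·2 = 0
  col t3: 3·2 + -2·3 + -1·0 + 0·-4 = 0
  col t4: 3·0 + -2·0 + 0·-1 + -1·0 + 0·1 = 0

y = (A:3, B:-2, C:0, D:-1, E:0, F:0, G:0, H:0)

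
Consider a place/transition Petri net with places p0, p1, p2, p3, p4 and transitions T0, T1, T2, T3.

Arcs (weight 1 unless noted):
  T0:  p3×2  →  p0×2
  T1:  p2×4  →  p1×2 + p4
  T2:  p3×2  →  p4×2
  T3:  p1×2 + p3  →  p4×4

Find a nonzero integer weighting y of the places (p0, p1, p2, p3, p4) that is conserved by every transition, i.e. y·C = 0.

Incidence matrix C (rows=places, cols=transitions):
       T0   T1   T2   T3
   p0   2    0    0    0
   p1   0    2    0   -2
   p2   0   -4    0    0
   p3  -2    0   -2   -1
   p4   0    1    2    4

Candidate y = [2, 3, 2, 2, 2]; check y·C column-wise:
  col T0: 2·2 + 3·0 + 2·0 + 2·-2 + 2·0 = 0
  col T1: 2·0 + 3·2 + 2·-4 + 2·0 + 2·1 = 0
  col T2: 2·0 + 3·0 + 2·0 + 2·-2 + 2·2 = 0
  col T3: 2·0 + 3·-2 + 2·0 + 2·-1 + 2·4 = 0

y = (p0:2, p1:3, p2:2, p3:2, p4:2)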